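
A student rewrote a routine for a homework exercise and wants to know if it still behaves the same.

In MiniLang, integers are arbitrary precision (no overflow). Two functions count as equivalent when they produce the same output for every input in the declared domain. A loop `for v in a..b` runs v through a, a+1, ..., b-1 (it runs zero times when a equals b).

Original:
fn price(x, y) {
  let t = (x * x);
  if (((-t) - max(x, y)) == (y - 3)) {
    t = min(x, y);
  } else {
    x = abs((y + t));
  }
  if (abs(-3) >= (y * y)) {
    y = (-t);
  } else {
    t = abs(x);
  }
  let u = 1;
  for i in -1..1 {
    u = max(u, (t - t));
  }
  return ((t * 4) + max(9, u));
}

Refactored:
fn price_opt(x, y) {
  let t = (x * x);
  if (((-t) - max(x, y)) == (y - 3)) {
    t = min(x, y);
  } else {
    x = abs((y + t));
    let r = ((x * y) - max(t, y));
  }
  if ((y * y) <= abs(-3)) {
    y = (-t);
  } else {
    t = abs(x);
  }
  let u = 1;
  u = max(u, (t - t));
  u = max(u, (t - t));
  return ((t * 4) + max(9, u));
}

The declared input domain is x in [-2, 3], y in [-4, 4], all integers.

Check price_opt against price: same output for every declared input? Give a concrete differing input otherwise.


Differences: arithmetic usage differs, plus statement counts differ, plus min/max/abs usage differs, plus loop structure differs, plus local variable names differ, plus comparison usage differs — yet all 54 inputs agree.
verdict: equivalent


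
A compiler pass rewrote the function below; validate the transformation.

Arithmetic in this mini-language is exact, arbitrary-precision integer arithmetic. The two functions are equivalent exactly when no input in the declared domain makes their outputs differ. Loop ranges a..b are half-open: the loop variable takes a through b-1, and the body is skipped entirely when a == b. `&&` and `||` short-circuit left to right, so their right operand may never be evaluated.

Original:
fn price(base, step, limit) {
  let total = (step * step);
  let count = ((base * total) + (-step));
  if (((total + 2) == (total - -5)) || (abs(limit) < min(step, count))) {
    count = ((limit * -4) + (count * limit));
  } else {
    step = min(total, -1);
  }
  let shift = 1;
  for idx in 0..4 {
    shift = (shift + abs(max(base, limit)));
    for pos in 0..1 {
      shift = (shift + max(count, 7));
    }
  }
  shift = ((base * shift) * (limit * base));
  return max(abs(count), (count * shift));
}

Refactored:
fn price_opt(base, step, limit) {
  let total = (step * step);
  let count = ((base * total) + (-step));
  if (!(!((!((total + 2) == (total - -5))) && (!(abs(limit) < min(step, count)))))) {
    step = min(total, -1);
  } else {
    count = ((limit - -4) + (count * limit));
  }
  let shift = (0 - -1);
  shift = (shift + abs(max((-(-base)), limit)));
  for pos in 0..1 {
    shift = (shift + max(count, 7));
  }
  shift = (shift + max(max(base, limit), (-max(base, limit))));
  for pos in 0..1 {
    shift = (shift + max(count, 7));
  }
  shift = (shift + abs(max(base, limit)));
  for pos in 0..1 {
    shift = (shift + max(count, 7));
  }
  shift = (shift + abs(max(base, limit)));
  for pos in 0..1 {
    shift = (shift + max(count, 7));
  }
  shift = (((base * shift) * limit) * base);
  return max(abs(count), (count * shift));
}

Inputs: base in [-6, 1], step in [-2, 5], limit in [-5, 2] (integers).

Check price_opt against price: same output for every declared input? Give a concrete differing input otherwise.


These are not equivalent — on base=1, step=2, limit=-1 the outputs split (2 vs 1).
price: total becomes 4; next count becomes 2; next (((total + 2) == (total - -5)) || (abs(limit) < min(step, count))) evaluates to true; next count becomes 2; next shift becomes 1; next at idx=0:; next shift becomes 2; next at pos=0:; next shift becomes 9; next at idx=1:; next shift becomes 10; next at pos=0:; next shift becomes 17; next at idx=2:; next shift becomes 18; next at pos=0:; next shift becomes 25; next at idx=3:; next shift becomes 26; next at pos=0:; next shift becomes 33; next shift becomes -33; next final value 2
price_opt: total becomes 4; next count becomes 2; next (!(!((!((total + 2) == (total - -5))) && (!(abs(limit) < min(step, count)))))) evaluates to false; next count becomes 1; next shift becomes 1; next shift becomes 2; next at pos=0:; next shift becomes 9; next shift becomes 10; next at pos=0:; next shift becomes 17; next shift becomes 18; next at pos=0:; next shift becomes 25; next shift becomes 26; next at pos=0:; next shift becomes 33; next shift becomes -33; next final value 1
verdict: not equivalent; witness: base=1, step=2, limit=-1


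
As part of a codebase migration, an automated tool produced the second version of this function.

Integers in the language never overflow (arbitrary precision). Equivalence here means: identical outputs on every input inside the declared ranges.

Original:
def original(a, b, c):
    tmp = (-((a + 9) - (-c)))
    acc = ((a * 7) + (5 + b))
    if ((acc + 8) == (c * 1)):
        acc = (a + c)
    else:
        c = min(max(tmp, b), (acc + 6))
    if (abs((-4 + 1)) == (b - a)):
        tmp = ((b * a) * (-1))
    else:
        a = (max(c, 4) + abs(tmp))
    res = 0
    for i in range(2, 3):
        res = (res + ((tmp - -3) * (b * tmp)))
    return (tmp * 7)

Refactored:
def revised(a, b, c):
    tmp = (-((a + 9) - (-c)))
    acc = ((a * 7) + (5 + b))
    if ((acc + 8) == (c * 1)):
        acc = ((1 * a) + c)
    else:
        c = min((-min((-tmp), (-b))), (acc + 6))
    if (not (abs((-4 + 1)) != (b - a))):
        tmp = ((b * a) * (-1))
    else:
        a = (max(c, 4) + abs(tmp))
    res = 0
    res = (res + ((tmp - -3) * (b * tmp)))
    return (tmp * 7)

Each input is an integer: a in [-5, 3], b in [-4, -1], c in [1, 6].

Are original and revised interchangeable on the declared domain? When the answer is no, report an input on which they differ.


Side by side, the visible changes include: min/max/abs usage differs, plus boolean connective usage differs, plus comparison usage differs, plus loop structure differs, plus statement counts differ, plus arithmetic usage differs, plus constant usage differs, plus local variable names differ.
Tracing a=3, b=-3, c=1: original: tmp = -13; acc = 23; ((acc + 8) == (c * 1)) -> false; c = -3; (abs((-4 + 1)) == (b - a)) -> false; a = 17; res = 0; [i=2]; res = -390; return -91 | revised: tmp = -13; acc = 23; ((acc + 8) == (c * 1)) -> false; c = -3; (not (abs((-4 + 1)) != (b - a))) -> false; a = 17; res = 0; res = -390; return -91 — matching result -91.
Across all 216 domain points the two functions coincide.
verdict: equivalent


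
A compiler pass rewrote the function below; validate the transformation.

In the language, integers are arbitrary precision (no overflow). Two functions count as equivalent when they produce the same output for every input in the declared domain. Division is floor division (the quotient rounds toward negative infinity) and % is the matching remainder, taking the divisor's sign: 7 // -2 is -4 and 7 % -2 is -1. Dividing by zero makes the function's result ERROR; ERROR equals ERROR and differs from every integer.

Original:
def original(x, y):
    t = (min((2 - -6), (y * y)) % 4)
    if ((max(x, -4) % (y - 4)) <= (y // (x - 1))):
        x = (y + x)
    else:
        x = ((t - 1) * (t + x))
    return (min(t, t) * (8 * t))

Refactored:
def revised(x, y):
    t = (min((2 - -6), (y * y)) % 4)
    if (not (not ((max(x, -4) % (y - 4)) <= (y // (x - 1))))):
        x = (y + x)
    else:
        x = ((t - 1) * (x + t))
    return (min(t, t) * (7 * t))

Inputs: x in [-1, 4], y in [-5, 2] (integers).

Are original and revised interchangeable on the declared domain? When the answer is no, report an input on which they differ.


These are not equivalent — on x=-1, y=-1 the outputs split (8 vs 7).
original: t := 1 | ((max(x, -4) % (y - 4)) <= (y // (x - 1))): true | x := -2 | result 8
revised: t := 1 | (not (not ((max(x, -4) % (y - 4)) <= (y // (x - 1))))): true | x := -2 | result 7
verdict: not equivalent; witness: x=-1, y=-1


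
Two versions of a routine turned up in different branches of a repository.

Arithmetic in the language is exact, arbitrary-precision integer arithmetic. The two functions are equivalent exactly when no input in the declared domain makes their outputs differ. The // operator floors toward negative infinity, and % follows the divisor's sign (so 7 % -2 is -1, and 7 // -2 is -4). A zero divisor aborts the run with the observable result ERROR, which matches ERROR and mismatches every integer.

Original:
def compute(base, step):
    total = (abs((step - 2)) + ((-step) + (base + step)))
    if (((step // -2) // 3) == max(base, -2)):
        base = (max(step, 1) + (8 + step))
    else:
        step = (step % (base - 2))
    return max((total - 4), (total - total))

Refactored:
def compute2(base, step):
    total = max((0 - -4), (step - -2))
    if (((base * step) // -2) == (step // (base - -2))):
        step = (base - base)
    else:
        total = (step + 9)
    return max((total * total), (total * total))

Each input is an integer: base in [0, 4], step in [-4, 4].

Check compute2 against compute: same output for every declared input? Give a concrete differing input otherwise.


Try base=0, step=-4.
compute: total = 6; (((step // -2) // 3) == max(base, -2)) -> true; base = 5; return 2
compute2: total = 4; (((base * step) // -2) == (step // (base - -2))) -> false; total = 5; return 25
2 and 25 differ, so these are not the same function on this domain.
verdict: not equivalent; witness: base=0, step=-4


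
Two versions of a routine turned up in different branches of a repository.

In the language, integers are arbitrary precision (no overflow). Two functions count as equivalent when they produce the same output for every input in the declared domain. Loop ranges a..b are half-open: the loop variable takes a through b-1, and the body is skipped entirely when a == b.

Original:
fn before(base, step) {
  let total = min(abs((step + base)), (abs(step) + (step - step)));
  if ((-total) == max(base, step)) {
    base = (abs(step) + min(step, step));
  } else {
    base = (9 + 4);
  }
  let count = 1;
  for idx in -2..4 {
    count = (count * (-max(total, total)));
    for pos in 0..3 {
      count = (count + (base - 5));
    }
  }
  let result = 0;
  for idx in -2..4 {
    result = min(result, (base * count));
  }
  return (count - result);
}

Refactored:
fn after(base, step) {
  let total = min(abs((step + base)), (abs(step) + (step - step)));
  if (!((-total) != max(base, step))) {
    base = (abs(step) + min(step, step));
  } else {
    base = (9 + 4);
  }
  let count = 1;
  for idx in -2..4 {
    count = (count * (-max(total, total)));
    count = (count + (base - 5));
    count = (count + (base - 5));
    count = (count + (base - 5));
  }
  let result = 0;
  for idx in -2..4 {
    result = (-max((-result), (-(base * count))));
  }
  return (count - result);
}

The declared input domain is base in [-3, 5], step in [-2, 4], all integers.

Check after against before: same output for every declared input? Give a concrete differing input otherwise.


Differences: loop structure differs, and arithmetic usage differs, and min/max/abs usage differs, and boolean connective usage differs, and statement counts differ, and local variable names differ, and comparison usage differs, and constant usage differs — yet all 63 inputs agree.
verdict: equivalent


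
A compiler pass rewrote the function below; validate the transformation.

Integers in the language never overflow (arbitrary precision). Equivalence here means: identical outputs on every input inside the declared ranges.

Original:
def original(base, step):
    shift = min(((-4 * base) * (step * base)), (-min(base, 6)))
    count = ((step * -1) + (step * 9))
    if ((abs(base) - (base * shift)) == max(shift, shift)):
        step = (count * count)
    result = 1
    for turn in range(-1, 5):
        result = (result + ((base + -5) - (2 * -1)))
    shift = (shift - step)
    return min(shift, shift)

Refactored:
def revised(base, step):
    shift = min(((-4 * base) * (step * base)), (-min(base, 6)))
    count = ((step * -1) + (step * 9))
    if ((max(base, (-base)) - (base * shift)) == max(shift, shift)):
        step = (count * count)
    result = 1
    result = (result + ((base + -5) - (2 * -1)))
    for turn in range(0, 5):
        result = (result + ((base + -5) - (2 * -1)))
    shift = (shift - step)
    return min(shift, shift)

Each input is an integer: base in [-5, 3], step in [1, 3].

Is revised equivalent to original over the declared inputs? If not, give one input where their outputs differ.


Although constant usage differs, arithmetic usage differs, statement counts differ, min/max/abs usage differs, loop structure differs, 27/27 inputs agree.
verdict: equivalent


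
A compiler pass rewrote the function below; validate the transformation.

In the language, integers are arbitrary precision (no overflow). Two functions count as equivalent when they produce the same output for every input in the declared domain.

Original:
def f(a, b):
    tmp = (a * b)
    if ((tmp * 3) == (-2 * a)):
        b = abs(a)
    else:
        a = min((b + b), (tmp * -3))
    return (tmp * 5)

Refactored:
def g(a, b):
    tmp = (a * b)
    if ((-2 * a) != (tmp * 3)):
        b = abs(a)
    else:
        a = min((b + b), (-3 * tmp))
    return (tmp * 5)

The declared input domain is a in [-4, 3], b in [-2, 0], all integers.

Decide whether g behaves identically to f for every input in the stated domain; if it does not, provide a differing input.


Equivalent. One difference looks behavioral, but it never changes the outcome for any declared input.
Sweeping the whole domain (24 inputs) finds no disagreement.
Spot check at a=0, b=-1 — f: tmp=0, then ((tmp * 3) == (-2 * a)) is true, then b=0, then returns 0. g: tmp=0, then ((-2 * a) != (tmp * 3)) is false, then a=-2, then returns 0. Both give 0.
verdict: equivalent


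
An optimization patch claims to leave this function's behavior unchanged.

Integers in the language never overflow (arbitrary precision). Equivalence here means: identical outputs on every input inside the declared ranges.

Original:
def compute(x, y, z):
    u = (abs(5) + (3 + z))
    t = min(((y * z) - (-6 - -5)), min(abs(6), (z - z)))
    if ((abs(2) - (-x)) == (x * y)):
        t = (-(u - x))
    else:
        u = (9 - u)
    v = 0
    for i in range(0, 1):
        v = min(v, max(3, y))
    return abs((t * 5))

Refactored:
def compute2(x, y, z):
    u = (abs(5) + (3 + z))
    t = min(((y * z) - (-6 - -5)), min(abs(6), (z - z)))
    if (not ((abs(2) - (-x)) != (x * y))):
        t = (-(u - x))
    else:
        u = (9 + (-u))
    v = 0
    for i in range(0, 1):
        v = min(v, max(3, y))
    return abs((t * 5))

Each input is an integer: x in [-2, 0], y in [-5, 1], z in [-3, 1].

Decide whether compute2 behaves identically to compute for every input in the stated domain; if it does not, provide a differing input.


Behavior is preserved: although arithmetic usage differs, plus boolean connective usage differs, plus comparison usage differs, the outputs never diverge.
As a probe, take x=-1, y=-4, z=-2: compute runs u becomes 6; next t becomes 0; next ((abs(2) - (-x)) == (x * y)) evaluates to false; next u becomes 3; next v becomes 0; next at i=0:; next v becomes 0; next final value 0; compute2 runs u becomes 6; next t becomes 0; next (not ((abs(2) - (-x)) != (x * y))) evaluates to false; next u becomes 3; next v becomes 0; next at i=0:; next v becomes 0; next final value 0; both end at 0.
Every one of the 105 inputs gives matching results.
verdict: equivalent


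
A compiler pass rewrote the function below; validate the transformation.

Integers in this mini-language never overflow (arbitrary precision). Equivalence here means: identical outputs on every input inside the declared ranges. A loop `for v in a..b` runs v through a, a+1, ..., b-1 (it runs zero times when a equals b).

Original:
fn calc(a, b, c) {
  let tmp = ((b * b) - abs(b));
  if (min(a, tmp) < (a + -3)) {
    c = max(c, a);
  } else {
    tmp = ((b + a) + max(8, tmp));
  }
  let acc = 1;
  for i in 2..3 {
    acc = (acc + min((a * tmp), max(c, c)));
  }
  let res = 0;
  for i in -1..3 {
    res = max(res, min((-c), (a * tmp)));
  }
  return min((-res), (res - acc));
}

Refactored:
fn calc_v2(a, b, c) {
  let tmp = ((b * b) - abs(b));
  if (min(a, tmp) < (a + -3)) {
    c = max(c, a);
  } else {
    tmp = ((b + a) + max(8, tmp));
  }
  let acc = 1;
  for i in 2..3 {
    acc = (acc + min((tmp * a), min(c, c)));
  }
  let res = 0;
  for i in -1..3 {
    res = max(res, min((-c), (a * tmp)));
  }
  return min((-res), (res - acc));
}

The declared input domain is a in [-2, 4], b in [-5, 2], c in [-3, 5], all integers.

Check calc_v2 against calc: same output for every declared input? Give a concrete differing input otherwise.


The one real change (`max(c, c)` became `min(c, c)`) has no effect anywhere in the declared ranges; all 504 inputs agree.
verdict: equivalent


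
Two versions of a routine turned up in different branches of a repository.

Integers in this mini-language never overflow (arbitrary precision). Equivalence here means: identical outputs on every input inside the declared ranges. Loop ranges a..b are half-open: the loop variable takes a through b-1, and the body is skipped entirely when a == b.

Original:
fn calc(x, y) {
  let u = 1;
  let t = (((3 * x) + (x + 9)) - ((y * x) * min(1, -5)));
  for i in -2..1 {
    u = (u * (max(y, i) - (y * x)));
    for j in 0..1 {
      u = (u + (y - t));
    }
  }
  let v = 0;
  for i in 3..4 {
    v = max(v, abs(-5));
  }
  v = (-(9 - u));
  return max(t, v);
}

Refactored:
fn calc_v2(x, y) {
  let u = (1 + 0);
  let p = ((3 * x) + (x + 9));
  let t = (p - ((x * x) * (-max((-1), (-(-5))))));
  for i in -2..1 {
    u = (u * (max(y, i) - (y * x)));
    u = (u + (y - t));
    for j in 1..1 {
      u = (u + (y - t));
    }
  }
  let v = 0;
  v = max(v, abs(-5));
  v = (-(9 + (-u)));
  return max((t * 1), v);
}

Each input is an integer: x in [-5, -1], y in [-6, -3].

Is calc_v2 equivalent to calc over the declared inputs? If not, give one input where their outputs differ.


Evaluate both at x=-5, y=-6.
calc: u becomes 1; next t becomes 139; next at i=-2:; next u becomes -32; next at j=0:; next u becomes -177; next at i=-1:; next u becomes 5487; next at j=0:; next u becomes 5342; next at i=0:; next u becomes -160260; next at j=0:; next u becomes -160405; next v becomes 0; next at i=3:; next v becomes 5; next v becomes -160414; next final value 139
calc_v2: u becomes 1; next p becomes -11; next t becomes 114; next at i=-2:; next u becomes -32; next u becomes -152; next j never enters its loop body; next at i=-1:; next u becomes 4712; next u becomes 4592; next j never enters its loop body; next at i=0:; next u becomes -137760; next u becomes -137880; next j never enters its loop body; next v becomes 0; next v becomes 5; next v becomes -137889; next final value 114
139 and 114 differ, so these are not the same function on this domain.
verdict: not equivalent; witness: x=-5, y=-6


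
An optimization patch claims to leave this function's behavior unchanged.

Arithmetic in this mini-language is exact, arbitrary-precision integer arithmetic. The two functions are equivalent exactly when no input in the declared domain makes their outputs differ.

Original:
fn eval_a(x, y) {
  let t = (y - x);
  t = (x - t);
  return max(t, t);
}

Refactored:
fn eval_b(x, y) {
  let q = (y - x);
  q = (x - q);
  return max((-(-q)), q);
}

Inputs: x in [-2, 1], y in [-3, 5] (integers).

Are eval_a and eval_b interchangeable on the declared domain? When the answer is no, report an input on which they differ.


This is a faithful refactor — local variable names differ, but the computed results match everywhere.
Spot check at x=-1, y=4 — eval_a: t=5, then t=-6, then returns -6. eval_b: q=5, then q=-6, then returns -6. Both give -6.
Every one of the 36 inputs gives matching results.
verdict: equivalent


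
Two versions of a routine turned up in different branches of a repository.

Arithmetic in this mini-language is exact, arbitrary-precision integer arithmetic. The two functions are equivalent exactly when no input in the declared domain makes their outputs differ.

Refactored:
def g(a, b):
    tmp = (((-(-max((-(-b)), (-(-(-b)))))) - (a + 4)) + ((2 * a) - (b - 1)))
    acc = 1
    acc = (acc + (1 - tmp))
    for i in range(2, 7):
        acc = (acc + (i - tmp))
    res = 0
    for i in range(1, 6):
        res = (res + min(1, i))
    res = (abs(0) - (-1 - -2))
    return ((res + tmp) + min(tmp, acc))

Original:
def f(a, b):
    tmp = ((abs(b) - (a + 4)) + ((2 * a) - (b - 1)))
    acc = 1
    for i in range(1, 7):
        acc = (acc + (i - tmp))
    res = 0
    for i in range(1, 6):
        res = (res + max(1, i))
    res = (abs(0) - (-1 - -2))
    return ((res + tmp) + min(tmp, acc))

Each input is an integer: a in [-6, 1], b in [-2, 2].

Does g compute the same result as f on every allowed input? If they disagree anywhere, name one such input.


Equivalent. The edit looks behavioral (`max(1, i)` became `min(1, i)`), but over these ranges it never changes the outcome.
Checked all 40 inputs in the declared domain: the outputs agree on every one.
One worked example (a=-4, b=-1) — f: tmp becomes -5; next acc becomes 1; next at i=1:; next acc becomes 7; next at i=2:; next acc becomes 14; next at i=3:; next acc becomes 22; next at i=4:; next acc becomes 31; next at i=5:; next acc becomes 41; next at i=6:; next acc becomes 52; next res becomes 0; next at i=1:; next res becomes 1; next at i=2:; next res becomes 3; next at i=3:; next res becomes 6; next at i=4:; next res becomes 10; next at i=5:; next res becomes 15; next res becomes -1; next final value -11; g: tmp becomes -5; next acc becomes 1; next acc becomes 7; next at i=2:; next acc becomes 14; next at i=3:; next acc becomes 22; next at i=4:; next acc becomes 31; next at i=5:; next acc becomes 41; next at i=6:; next acc becomes 52; next res becomes 0; next at i=1:; next res becomes 1; next at i=2:; next res becomes 2; next at i=3:; next res becomes 3; next at i=4:; next res becomes 4; next at i=5:; next res becomes 5; next res becomes -1; next final value -11; agreement on -11.
verdict: equivalent


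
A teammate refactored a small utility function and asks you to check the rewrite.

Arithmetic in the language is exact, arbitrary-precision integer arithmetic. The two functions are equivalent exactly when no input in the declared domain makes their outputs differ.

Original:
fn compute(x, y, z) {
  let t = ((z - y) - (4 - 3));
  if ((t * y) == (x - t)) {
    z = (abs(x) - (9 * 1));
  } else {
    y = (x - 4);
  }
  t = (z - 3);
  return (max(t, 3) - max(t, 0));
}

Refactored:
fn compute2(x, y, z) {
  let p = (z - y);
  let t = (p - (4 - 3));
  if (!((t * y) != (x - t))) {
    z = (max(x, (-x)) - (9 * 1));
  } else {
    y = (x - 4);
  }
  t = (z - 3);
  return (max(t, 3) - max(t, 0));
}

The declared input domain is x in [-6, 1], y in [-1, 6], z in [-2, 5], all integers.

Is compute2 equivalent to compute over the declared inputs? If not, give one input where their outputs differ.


The two versions differ — the changes include boolean connective usage differs, and statement counts differ, and min/max/abs usage differs, and comparison usage differs, and local variable names differ.
As a probe, take x=-3, y=6, z=-2: compute runs t=-9, then ((t * y) == (x - t)) is false, then y=-7, then t=-5, then returns 3; compute2 runs p=-8, then t=-9, then (!((t * y) != (x - t))) is false, then y=-7, then t=-5, then returns 3; both end at 3.
Sweeping the whole domain (512 inputs) finds no disagreement.
verdict: equivalent


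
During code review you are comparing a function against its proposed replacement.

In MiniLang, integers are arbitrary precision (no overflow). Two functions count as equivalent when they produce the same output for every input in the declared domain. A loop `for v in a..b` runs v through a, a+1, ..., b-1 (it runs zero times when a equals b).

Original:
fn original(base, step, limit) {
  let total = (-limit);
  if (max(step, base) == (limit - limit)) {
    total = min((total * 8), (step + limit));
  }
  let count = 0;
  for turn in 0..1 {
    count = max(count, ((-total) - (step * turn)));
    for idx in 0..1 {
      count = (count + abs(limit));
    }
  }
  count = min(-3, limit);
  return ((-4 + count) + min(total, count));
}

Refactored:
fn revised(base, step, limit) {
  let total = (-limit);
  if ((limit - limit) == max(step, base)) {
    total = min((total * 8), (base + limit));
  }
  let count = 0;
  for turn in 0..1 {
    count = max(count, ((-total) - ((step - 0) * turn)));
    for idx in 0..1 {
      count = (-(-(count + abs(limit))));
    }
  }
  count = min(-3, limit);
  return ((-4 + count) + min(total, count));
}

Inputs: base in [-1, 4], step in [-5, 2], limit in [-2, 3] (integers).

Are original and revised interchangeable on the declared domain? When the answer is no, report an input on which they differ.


These are not equivalent — on base=0, step=-5, limit=-2 the outputs split (-14 vs -10).
original: total := 2 | (max(step, base) == (limit - limit)): true | total := -7 | count := 0 | iter turn=0: | count := 7 | iter idx=0: | count := 9 | count := -3 | result -14
revised: total := 2 | ((limit - limit) == max(step, base)): true | total := -2 | count := 0 | iter turn=0: | count := 2 | iter idx=0: | count := 4 | count := -3 | result -10
verdict: not equivalent; witness: base=0, step=-5, limit=-2


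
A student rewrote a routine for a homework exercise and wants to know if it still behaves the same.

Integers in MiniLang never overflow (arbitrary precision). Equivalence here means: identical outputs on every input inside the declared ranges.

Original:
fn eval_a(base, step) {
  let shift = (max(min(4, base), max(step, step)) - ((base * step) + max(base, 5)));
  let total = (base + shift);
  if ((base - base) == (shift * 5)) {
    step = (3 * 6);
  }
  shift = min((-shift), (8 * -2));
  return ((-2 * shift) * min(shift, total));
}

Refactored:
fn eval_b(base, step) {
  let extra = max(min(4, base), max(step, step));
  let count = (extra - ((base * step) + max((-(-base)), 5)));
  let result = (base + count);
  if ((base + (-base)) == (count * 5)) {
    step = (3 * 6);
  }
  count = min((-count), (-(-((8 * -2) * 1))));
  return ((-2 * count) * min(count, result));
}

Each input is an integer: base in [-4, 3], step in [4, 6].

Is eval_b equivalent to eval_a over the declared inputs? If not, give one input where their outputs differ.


The two versions differ — the changes include arithmetic usage differs; and local variable names differ; and constant usage differs; and statement counts differ.
As a probe, take base=1, step=6: eval_a runs shift = -5; total = -4; ((base - base) == (shift * 5)) -> false; shift = -16; return -512; eval_b runs extra = 6; count = -5; result = -4; ((base + (-base)) == (count * 5)) -> false; count = -16; return -512; both end at -512.
Every one of the 24 inputs gives matching results.
verdict: equivalent


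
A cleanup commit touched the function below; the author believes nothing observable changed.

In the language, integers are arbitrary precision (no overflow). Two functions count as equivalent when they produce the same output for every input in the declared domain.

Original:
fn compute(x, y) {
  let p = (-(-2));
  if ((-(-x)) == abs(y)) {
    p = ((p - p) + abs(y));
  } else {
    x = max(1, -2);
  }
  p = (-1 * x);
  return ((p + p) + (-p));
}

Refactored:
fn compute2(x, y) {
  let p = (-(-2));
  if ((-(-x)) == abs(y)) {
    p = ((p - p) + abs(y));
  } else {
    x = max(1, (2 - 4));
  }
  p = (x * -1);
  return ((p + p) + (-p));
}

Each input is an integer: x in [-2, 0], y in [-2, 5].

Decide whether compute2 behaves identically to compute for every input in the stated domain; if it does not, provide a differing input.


Equivalent — the differences include arithmetic usage differs, plus constant usage differs, yet no declared input distinguishes the two.
Spot check at x=0, y=-1 — compute: p = 2; ((-(-x)) == abs(y)) -> false; x = 1; p = -1; return -1. compute2: p = 2; ((-(-x)) == abs(y)) -> false; x = 1; p = -1; return -1. Both give -1.
Sweeping the whole domain (24 inputs) finds no disagreement.
verdict: equivalent


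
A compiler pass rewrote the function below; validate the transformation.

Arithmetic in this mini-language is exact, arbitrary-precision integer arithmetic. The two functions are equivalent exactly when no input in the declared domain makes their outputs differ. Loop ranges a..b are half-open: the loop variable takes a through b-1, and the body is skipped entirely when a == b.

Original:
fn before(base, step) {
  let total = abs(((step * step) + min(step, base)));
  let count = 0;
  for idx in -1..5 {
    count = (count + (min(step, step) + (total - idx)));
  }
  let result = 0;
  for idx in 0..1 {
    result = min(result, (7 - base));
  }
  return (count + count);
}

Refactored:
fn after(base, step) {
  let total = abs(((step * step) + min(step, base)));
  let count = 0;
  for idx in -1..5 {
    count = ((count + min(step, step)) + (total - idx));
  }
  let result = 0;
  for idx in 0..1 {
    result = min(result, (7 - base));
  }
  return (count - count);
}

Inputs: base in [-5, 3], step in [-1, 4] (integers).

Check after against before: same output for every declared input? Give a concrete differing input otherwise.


Consider the input base=-5, step=-1.
before: total becomes 4; next count becomes 0; next at idx=-1:; next count becomes 4; next at idx=0:; next count becomes 7; next at idx=1:; next count becomes 9; next at idx=2:; next count becomes 10; next at idx=3:; next count becomes 10; next at idx=4:; next count becomes 9; next result becomes 0; next at idx=0:; next result becomes 0; next final value 18
after: total becomes 4; next count becomes 0; next at idx=-1:; next count becomes 4; next at idx=0:; next count becomes 7; next at idx=1:; next count becomes 9; next at idx=2:; next count becomes 10; next at idx=3:; next count becomes 10; next at idx=4:; next count becomes 9; next result becomes 0; next at idx=0:; next result becomes 0; next final value 0
18 vs 0 — the two versions disagree here.
verdict: not equivalent; witness: base=-5, step=-1


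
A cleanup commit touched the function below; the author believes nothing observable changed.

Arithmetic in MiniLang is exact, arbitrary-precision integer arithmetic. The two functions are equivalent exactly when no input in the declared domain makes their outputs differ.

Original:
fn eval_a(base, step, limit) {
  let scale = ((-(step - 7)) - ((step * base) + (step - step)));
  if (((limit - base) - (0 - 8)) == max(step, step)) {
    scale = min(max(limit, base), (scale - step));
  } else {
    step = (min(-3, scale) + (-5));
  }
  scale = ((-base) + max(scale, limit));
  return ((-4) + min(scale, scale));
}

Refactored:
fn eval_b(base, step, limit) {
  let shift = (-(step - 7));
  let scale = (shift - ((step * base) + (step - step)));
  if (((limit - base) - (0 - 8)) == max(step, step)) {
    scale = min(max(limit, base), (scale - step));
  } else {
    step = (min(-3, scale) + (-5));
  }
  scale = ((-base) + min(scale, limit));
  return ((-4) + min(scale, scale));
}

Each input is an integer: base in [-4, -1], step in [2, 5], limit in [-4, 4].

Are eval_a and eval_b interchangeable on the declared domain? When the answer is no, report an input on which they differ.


Evaluate both at base=-4, step=2, limit=-4.
eval_a: scale becomes 13; next (((limit - base) - (0 - 8)) == max(step, step)) evaluates to false; next step becomes -8; next scale becomes 17; next final value 13
eval_b: shift becomes 5; next scale becomes 13; next (((limit - base) - (0 - 8)) == max(step, step)) evaluates to false; next step becomes -8; next scale becomes 0; next final value -4
13 and -4 differ, so these are not the same function on this domain.
verdict: not equivalent; witness: base=-4, step=2, limit=-4


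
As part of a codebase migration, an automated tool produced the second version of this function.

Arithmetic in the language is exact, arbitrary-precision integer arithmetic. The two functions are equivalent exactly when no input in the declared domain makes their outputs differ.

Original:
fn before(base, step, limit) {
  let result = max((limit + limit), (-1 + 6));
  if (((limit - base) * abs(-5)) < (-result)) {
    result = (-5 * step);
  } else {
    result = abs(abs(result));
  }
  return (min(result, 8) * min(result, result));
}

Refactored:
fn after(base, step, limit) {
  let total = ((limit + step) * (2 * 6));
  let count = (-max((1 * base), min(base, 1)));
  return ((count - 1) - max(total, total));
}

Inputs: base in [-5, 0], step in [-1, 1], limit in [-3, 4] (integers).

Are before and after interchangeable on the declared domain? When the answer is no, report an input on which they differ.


Not equivalent: base=-5, step=-1, limit=-3 separates them (25 vs 52).
before: result := 5 | (((limit - base) * abs(-5)) < (-result)): false | result := 5 | result 25
after: total := -48 | count := 5 | result 52
verdict: not equivalent; witness: base=-5, step=-1, limit=-3


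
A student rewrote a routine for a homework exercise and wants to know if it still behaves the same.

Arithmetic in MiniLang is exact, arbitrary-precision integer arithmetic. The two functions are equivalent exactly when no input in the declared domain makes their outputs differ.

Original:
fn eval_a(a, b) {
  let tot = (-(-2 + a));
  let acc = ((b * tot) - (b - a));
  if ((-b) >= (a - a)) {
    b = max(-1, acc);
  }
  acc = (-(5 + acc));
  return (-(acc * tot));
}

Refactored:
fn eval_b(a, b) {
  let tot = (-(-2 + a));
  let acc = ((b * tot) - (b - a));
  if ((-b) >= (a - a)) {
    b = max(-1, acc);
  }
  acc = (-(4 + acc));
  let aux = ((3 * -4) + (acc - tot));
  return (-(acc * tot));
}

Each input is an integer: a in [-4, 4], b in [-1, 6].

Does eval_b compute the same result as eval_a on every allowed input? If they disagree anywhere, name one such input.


These are not equivalent — on a=-4, b=-1 the outputs split (-24 vs -30).
eval_a: tot := 6 | acc := -9 | ((-b) >= (a - a)): true | b := -1 | acc := 4 | result -24
eval_b: tot := 6 | acc := -9 | ((-b) >= (a - a)): true | b := -1 | acc := 5 | aux := -13 | result -30
verdict: not equivalent; witness: a=-4, b=-1


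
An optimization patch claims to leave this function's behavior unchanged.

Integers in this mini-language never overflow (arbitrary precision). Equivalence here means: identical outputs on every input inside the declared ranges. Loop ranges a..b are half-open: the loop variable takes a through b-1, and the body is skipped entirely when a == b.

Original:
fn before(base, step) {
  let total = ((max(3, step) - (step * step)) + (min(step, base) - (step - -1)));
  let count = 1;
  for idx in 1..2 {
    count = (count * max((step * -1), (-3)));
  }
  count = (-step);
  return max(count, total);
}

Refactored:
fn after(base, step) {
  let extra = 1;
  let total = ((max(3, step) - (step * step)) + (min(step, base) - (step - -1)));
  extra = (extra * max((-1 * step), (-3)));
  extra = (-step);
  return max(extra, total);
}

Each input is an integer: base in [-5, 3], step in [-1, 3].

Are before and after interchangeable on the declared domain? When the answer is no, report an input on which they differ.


Reading the diff, among the changes: statement counts differ; also loop structure differs; also local variable names differ.
As a probe, take base=0, step=1: before runs total = 0; count = 1; [idx=1]; count = -1; count = -1; return 0; after runs extra = 1; total = 0; extra = -1; extra = -1; return 0; both end at 0.
Checked all 45 inputs in the declared domain: the outputs agree on every one.
verdict: equivalent


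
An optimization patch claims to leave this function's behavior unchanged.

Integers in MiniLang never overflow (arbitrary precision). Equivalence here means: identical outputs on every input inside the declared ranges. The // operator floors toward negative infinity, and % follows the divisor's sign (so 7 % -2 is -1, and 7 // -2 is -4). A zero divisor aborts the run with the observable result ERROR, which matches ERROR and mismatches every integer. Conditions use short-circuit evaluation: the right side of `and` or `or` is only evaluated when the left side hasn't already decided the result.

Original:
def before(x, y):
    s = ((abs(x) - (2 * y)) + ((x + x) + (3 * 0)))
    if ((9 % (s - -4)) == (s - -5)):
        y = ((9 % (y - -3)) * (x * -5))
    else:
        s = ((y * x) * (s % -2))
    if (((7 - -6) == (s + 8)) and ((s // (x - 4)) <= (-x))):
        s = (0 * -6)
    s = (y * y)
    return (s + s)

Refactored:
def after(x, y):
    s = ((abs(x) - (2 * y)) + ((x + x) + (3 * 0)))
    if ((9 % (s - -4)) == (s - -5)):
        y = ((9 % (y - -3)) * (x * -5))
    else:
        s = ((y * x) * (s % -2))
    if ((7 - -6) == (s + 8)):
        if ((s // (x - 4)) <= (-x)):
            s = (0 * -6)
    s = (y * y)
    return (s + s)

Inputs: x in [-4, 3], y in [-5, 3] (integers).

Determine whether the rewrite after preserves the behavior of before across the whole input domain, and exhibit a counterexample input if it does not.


The two are interchangeable: statement counts differ, and boolean connective usage differs, and branching structure differs, and every declared input agrees.
As a probe, take x=3, y=-3: before runs s = 15; ((9 % (s - -4)) == (s - -5)) -> false; s = 9; (((7 - -6) == (s + 8)) and ((s // (x - 4)) <= (-x))) -> false; s = 9; return 18; after runs s = 15; ((9 % (s - -4)) == (s - -5)) -> false; s = 9; ((7 - -6) == (s + 8)) -> false; s = 9; return 18; both end at 18.
Across all 72 domain points the two functions coincide.
verdict: equivalent


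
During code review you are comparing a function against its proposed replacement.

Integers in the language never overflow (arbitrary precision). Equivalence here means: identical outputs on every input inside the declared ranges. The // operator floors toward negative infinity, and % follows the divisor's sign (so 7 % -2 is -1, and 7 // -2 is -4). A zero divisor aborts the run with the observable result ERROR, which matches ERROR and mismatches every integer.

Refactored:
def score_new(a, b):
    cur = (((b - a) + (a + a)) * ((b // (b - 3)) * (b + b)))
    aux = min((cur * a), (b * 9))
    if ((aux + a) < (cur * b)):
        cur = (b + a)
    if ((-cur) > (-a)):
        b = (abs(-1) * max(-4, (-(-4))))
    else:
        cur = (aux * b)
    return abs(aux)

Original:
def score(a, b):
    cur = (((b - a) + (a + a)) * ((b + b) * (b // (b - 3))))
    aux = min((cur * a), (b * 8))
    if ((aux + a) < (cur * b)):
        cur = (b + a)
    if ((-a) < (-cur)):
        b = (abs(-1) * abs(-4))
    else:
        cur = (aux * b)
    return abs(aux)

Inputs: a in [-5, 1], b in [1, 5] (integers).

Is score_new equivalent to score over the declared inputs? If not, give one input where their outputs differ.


On input a=-5, b=4, score returns 32 while score_new returns 36.
verdict: not equivalent; witness: a=-5, b=4


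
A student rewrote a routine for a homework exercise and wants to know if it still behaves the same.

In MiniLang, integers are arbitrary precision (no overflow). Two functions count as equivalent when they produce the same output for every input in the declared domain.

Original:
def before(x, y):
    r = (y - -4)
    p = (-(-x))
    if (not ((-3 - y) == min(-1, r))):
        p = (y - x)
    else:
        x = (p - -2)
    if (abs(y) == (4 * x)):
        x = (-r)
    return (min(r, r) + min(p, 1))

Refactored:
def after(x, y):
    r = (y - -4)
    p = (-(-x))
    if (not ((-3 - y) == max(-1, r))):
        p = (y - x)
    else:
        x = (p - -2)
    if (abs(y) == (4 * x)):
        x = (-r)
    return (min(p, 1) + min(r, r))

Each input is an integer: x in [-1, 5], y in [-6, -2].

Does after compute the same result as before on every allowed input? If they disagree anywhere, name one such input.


x=0, y=-2 yields 2 from before but 0 from after.
verdict: not equivalent; witness: x=0, y=-2


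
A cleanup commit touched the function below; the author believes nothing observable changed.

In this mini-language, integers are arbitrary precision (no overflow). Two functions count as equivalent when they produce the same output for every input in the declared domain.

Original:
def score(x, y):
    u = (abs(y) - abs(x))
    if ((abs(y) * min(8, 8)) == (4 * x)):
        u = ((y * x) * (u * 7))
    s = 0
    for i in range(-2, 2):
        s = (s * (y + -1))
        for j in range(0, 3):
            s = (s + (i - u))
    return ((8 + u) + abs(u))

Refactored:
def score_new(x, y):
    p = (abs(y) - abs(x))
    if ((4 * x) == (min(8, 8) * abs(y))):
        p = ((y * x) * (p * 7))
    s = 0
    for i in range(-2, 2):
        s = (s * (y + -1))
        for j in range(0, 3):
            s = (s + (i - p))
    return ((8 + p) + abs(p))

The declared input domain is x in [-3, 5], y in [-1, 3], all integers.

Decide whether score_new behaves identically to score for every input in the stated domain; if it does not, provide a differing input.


Side by side, the visible changes include: local variable names differ.
One worked example (x=1, y=3) — score: u = 2; ((abs(y) * min(8, 8)) == (4 * x)) -> false; s = 0; [i=-2]; s = 0; [j=0]; s = -4; [j=1]; s = -8; [j=2]; s = -12; [i=-1]; s = -24; [j=0]; s = -27; [j=1]; s = -30; [j=2]; s = -33; [i=0]; s = -66; [j=0]; s = -68; [j=1]; s = -70; [j=2]; s = -72; [i=1]; s = -144; [j=0]; s = -145; [j=1]; s = -146; [j=2]; s = -147; return 12; score_new: p = 2; ((4 * x) == (min(8, 8) * abs(y))) -> false; s = 0; [i=-2]; s = 0; [j=0]; s = -4; [j=1]; s = -8; [j=2]; s = -12; [i=-1]; s = -24; [j=0]; s = -27; [j=1]; s = -30; [j=2]; s = -33; [i=0]; s = -66; [j=0]; s = -68; [j=1]; s = -70; [j=2]; s = -72; [i=1]; s = -144; [j=0]; s = -145; [j=1]; s = -146; [j=2]; s = -147; return 12; agreement on 12.
Across all 45 domain points the two functions coincide.
verdict: equivalent
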